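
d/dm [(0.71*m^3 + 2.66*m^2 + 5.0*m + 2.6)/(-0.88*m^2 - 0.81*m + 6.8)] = (-0.6248*m^4 - 1.1502*m^3 + 16.7294*m^2 + 40.752*m + 36.106)/(0.7744*m^4 + 1.4256*m^3 - 11.3119*m^2 - 11.016*m + 46.24)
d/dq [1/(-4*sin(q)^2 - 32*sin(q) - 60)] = (sin(q) + 4)*cos(q)/(2*(sin(q)^2 + 8*sin(q) + 15)^2)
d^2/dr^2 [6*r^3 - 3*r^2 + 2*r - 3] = 36*r - 6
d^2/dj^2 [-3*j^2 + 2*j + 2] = -6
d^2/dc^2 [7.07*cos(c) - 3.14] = -7.07*cos(c)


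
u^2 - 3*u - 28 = (u - 7)*(u + 4)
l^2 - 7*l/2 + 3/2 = (l - 3)*(l - 1/2)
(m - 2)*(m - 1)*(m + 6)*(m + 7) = m^4 + 10*m^3 + 5*m^2 - 100*m + 84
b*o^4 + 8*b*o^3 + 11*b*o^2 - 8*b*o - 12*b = (o - 1)*(o + 2)*(o + 6)*(b*o + b)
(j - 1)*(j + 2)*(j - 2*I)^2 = j^4 + j^3 - 4*I*j^3 - 6*j^2 - 4*I*j^2 - 4*j + 8*I*j + 8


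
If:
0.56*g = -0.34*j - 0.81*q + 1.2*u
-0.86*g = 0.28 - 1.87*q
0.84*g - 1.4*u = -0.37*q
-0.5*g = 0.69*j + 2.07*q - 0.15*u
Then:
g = -0.13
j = -0.19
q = 0.09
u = -0.05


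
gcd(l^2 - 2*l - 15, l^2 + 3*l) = l + 3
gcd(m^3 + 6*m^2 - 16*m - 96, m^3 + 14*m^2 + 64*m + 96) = m^2 + 10*m + 24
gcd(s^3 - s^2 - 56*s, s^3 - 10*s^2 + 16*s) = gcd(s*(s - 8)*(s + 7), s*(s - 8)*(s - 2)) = s^2 - 8*s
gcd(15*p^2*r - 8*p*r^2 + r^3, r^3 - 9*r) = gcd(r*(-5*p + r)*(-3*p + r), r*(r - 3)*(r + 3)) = r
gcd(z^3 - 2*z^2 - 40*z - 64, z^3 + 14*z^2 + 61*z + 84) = z + 4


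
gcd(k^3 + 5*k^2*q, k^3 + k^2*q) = k^2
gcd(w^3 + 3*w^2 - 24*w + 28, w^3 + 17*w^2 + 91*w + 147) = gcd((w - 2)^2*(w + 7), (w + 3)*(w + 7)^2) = w + 7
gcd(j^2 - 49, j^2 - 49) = j^2 - 49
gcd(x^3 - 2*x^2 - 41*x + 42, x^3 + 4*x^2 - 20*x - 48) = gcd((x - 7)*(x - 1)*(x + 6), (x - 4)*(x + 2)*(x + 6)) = x + 6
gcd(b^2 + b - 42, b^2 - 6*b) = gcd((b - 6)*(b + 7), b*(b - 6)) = b - 6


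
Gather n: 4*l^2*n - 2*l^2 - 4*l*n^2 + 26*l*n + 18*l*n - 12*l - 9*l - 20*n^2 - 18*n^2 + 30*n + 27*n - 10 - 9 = -2*l^2 - 21*l + n^2*(-4*l - 38) + n*(4*l^2 + 44*l + 57) - 19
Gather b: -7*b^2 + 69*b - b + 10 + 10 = -7*b^2 + 68*b + 20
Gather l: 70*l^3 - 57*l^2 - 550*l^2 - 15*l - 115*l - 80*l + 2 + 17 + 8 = 70*l^3 - 607*l^2 - 210*l + 27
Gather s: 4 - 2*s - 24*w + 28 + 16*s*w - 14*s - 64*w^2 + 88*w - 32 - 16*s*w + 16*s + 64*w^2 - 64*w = 0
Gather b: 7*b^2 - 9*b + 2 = 7*b^2 - 9*b + 2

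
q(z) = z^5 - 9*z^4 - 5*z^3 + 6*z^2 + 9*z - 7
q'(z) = 5*z^4 - 36*z^3 - 15*z^2 + 12*z + 9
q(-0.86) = -12.52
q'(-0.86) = 13.22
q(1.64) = -51.40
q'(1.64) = -134.29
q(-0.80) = -11.81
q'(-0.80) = 10.28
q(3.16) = -658.74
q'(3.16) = -740.26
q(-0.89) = -12.94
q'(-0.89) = 14.95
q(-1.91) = -112.66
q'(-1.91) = 248.75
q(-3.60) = -1844.68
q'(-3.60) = 2290.82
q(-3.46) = -1544.96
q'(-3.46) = 1995.68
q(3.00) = -547.00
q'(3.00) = -657.00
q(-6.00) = -18205.00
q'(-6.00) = 13653.00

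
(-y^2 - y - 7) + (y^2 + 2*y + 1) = y - 6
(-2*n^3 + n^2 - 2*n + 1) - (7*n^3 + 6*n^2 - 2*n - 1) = -9*n^3 - 5*n^2 + 2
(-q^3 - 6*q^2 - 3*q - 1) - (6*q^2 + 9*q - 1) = -q^3 - 12*q^2 - 12*q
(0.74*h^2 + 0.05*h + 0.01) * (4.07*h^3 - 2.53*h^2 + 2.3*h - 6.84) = 3.0118*h^5 - 1.6687*h^4 + 1.6162*h^3 - 4.9719*h^2 - 0.319*h - 0.0684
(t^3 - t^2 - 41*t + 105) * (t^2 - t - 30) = t^5 - 2*t^4 - 70*t^3 + 176*t^2 + 1125*t - 3150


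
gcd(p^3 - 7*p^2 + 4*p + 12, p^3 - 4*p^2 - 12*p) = p - 6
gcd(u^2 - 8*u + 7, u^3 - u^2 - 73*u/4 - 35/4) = 1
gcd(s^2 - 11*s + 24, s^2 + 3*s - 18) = s - 3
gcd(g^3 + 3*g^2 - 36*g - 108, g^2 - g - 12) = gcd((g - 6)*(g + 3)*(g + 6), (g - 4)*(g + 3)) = g + 3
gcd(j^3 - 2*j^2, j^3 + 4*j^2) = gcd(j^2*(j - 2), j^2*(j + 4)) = j^2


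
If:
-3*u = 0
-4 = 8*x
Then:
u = 0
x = -1/2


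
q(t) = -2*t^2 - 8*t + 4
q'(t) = -4*t - 8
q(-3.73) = 6.01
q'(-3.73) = 6.92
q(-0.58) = 7.97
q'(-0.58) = -5.68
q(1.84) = -17.49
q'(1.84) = -15.36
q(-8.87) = -82.39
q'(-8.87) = 27.48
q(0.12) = 3.01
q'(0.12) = -8.48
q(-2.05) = 12.00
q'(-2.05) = 0.20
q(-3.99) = 4.08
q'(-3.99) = 7.96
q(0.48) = -0.30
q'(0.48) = -9.92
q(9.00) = -230.00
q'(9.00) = -44.00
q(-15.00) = -326.00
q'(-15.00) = 52.00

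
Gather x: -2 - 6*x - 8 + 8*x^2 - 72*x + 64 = 8*x^2 - 78*x + 54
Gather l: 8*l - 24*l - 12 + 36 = 24 - 16*l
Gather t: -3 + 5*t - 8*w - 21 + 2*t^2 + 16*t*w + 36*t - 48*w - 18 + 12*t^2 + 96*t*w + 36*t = 14*t^2 + t*(112*w + 77) - 56*w - 42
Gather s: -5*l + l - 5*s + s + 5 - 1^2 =-4*l - 4*s + 4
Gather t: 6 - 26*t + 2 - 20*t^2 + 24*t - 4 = -20*t^2 - 2*t + 4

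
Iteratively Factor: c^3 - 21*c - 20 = (c + 1)*(c^2 - c - 20) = (c - 5)*(c + 1)*(c + 4)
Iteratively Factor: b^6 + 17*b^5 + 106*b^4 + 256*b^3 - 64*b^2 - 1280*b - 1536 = (b + 3)*(b^5 + 14*b^4 + 64*b^3 + 64*b^2 - 256*b - 512) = (b - 2)*(b + 3)*(b^4 + 16*b^3 + 96*b^2 + 256*b + 256) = (b - 2)*(b + 3)*(b + 4)*(b^3 + 12*b^2 + 48*b + 64) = (b - 2)*(b + 3)*(b + 4)^2*(b^2 + 8*b + 16) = (b - 2)*(b + 3)*(b + 4)^3*(b + 4)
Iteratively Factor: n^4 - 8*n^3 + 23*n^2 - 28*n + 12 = (n - 1)*(n^3 - 7*n^2 + 16*n - 12) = (n - 2)*(n - 1)*(n^2 - 5*n + 6) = (n - 2)^2*(n - 1)*(n - 3)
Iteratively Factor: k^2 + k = (k)*(k + 1)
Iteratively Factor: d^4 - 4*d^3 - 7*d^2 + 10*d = (d + 2)*(d^3 - 6*d^2 + 5*d) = (d - 5)*(d + 2)*(d^2 - d) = d*(d - 5)*(d + 2)*(d - 1)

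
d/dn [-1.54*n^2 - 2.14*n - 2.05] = -3.08*n - 2.14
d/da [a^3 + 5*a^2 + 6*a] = 3*a^2 + 10*a + 6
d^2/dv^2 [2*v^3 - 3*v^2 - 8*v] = 12*v - 6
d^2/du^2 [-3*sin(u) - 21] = 3*sin(u)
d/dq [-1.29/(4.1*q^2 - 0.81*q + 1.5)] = (10.578*q - 1.0449)/(4.1*q^2 - 0.81*q + 1.5)^2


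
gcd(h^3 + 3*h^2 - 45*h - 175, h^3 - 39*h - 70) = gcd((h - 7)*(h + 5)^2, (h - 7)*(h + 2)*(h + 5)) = h^2 - 2*h - 35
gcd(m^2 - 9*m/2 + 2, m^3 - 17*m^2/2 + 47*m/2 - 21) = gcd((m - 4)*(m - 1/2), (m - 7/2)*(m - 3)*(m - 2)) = 1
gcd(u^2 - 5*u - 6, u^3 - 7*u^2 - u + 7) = u + 1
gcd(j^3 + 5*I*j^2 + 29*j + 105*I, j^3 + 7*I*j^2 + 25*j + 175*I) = j^2 + 2*I*j + 35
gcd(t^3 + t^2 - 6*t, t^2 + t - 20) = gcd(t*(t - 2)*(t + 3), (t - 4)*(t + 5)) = 1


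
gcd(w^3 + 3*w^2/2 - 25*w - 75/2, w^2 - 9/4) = w + 3/2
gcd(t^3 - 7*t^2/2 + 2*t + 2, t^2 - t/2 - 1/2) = t + 1/2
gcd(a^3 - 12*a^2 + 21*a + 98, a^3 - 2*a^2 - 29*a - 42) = a^2 - 5*a - 14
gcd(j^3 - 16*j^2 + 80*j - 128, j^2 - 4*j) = j - 4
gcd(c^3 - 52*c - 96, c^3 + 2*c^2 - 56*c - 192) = c^2 - 2*c - 48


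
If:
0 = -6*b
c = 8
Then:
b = 0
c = 8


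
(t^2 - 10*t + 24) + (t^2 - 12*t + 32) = 2*t^2 - 22*t + 56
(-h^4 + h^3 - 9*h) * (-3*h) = 3*h^5 - 3*h^4 + 27*h^2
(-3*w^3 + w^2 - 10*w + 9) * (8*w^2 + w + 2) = -24*w^5 + 5*w^4 - 85*w^3 + 64*w^2 - 11*w + 18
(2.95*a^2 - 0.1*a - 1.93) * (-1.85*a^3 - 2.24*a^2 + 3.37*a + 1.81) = -5.4575*a^5 - 6.423*a^4 + 13.736*a^3 + 9.3257*a^2 - 6.6851*a - 3.4933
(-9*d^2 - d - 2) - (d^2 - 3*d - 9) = -10*d^2 + 2*d + 7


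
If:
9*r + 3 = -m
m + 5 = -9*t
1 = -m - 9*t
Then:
No Solution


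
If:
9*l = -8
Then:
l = -8/9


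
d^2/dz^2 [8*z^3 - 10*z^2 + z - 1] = 48*z - 20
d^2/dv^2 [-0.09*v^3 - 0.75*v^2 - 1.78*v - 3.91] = -0.54*v - 1.5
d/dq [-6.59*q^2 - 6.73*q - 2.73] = -13.18*q - 6.73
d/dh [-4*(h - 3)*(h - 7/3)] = 64/3 - 8*h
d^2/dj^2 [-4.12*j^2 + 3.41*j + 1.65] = -8.24000000000000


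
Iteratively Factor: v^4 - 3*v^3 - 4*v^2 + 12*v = (v - 3)*(v^3 - 4*v) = v*(v - 3)*(v^2 - 4) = v*(v - 3)*(v + 2)*(v - 2)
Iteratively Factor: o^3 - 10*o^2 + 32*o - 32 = (o - 4)*(o^2 - 6*o + 8) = (o - 4)*(o - 2)*(o - 4)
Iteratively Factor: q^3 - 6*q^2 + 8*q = (q)*(q^2 - 6*q + 8) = q*(q - 4)*(q - 2)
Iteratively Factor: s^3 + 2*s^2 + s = (s + 1)*(s^2 + s) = (s + 1)^2*(s)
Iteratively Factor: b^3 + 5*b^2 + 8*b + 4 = (b + 1)*(b^2 + 4*b + 4) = (b + 1)*(b + 2)*(b + 2)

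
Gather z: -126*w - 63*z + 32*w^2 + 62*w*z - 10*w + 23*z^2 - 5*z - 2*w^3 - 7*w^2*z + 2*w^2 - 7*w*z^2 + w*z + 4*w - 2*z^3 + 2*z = -2*w^3 + 34*w^2 - 132*w - 2*z^3 + z^2*(23 - 7*w) + z*(-7*w^2 + 63*w - 66)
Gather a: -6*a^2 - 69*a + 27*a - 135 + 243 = -6*a^2 - 42*a + 108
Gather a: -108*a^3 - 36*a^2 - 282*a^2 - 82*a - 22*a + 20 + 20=-108*a^3 - 318*a^2 - 104*a + 40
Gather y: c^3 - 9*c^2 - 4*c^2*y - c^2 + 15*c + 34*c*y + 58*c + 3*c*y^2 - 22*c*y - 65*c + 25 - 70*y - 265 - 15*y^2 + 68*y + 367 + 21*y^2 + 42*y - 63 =c^3 - 10*c^2 + 8*c + y^2*(3*c + 6) + y*(-4*c^2 + 12*c + 40) + 64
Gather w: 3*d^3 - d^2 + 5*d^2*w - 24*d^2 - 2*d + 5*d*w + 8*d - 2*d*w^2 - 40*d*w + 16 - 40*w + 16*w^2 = 3*d^3 - 25*d^2 + 6*d + w^2*(16 - 2*d) + w*(5*d^2 - 35*d - 40) + 16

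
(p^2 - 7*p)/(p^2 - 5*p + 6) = p*(p - 7)/(p^2 - 5*p + 6)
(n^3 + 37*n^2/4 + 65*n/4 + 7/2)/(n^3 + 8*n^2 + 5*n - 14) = (n + 1/4)/(n - 1)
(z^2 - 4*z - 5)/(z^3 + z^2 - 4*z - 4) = (z - 5)/(z^2 - 4)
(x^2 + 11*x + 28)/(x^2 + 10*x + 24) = (x + 7)/(x + 6)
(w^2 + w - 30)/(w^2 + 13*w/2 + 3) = 2*(w - 5)/(2*w + 1)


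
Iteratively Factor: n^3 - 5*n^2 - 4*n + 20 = (n + 2)*(n^2 - 7*n + 10) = (n - 5)*(n + 2)*(n - 2)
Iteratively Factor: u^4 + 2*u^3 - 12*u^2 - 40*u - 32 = (u + 2)*(u^3 - 12*u - 16) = (u - 4)*(u + 2)*(u^2 + 4*u + 4) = (u - 4)*(u + 2)^2*(u + 2)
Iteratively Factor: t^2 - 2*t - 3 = (t - 3)*(t + 1)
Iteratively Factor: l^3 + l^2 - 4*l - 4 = (l - 2)*(l^2 + 3*l + 2) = (l - 2)*(l + 1)*(l + 2)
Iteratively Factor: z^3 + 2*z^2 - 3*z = (z - 1)*(z^2 + 3*z) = z*(z - 1)*(z + 3)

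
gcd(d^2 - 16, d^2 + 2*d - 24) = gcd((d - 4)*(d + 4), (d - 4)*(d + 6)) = d - 4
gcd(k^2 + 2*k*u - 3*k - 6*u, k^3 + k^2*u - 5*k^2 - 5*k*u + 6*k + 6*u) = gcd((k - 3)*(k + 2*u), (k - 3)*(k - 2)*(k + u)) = k - 3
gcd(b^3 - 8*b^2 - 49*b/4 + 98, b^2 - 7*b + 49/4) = b - 7/2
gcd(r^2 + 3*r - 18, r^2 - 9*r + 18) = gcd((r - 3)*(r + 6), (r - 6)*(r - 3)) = r - 3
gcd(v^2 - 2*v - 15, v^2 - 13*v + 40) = v - 5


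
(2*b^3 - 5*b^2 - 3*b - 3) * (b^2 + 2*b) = 2*b^5 - b^4 - 13*b^3 - 9*b^2 - 6*b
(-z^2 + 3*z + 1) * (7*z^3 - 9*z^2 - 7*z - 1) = -7*z^5 + 30*z^4 - 13*z^3 - 29*z^2 - 10*z - 1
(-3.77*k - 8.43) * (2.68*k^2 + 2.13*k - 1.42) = -10.1036*k^3 - 30.6225*k^2 - 12.6025*k + 11.9706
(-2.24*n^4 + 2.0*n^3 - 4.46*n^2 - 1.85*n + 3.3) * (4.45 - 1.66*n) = 3.7184*n^5 - 13.288*n^4 + 16.3036*n^3 - 16.776*n^2 - 13.7105*n + 14.685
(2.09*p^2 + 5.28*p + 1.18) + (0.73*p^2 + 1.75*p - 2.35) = 2.82*p^2 + 7.03*p - 1.17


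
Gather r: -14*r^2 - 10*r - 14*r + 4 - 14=-14*r^2 - 24*r - 10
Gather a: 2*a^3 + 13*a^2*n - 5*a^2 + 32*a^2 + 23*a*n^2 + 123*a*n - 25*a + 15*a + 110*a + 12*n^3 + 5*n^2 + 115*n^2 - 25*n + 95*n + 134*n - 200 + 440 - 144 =2*a^3 + a^2*(13*n + 27) + a*(23*n^2 + 123*n + 100) + 12*n^3 + 120*n^2 + 204*n + 96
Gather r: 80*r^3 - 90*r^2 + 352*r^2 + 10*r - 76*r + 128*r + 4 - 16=80*r^3 + 262*r^2 + 62*r - 12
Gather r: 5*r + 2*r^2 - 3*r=2*r^2 + 2*r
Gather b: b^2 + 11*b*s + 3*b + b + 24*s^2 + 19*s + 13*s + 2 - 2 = b^2 + b*(11*s + 4) + 24*s^2 + 32*s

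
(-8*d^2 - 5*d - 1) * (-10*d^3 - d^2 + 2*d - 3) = 80*d^5 + 58*d^4 - d^3 + 15*d^2 + 13*d + 3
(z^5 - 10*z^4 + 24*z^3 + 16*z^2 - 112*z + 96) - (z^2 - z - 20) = z^5 - 10*z^4 + 24*z^3 + 15*z^2 - 111*z + 116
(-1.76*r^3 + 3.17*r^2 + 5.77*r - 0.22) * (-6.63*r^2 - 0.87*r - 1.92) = 11.6688*r^5 - 19.4859*r^4 - 37.6338*r^3 - 9.6477*r^2 - 10.887*r + 0.4224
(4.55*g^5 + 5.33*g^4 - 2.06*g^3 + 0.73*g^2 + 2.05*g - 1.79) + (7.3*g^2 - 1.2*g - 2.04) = 4.55*g^5 + 5.33*g^4 - 2.06*g^3 + 8.03*g^2 + 0.85*g - 3.83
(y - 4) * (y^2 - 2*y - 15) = y^3 - 6*y^2 - 7*y + 60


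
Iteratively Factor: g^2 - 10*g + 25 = (g - 5)*(g - 5)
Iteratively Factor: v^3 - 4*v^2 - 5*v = (v + 1)*(v^2 - 5*v) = (v - 5)*(v + 1)*(v)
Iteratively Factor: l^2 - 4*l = (l)*(l - 4)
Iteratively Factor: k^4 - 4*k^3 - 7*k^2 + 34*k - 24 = (k - 2)*(k^3 - 2*k^2 - 11*k + 12) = (k - 2)*(k + 3)*(k^2 - 5*k + 4) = (k - 2)*(k - 1)*(k + 3)*(k - 4)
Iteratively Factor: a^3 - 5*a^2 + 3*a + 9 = (a - 3)*(a^2 - 2*a - 3) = (a - 3)^2*(a + 1)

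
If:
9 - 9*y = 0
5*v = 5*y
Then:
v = 1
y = 1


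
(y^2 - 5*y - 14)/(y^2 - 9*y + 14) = (y + 2)/(y - 2)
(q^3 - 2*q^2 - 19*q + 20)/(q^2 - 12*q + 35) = (q^2 + 3*q - 4)/(q - 7)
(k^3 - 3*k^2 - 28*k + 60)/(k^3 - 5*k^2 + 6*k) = (k^2 - k - 30)/(k*(k - 3))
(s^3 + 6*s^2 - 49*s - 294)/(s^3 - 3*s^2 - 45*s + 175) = (s^2 - s - 42)/(s^2 - 10*s + 25)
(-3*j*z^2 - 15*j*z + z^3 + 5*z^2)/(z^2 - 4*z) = (-3*j*z - 15*j + z^2 + 5*z)/(z - 4)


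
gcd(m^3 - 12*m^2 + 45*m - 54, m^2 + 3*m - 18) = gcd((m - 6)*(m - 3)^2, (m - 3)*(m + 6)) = m - 3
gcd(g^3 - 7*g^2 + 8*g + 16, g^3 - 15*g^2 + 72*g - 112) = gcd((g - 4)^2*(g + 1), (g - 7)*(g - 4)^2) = g^2 - 8*g + 16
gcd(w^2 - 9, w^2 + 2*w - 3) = w + 3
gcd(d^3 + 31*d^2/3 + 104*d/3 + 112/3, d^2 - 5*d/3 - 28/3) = d + 7/3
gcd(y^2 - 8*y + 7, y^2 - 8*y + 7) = y^2 - 8*y + 7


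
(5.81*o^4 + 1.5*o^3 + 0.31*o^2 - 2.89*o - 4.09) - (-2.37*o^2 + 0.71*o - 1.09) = 5.81*o^4 + 1.5*o^3 + 2.68*o^2 - 3.6*o - 3.0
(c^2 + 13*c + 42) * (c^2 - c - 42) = c^4 + 12*c^3 - 13*c^2 - 588*c - 1764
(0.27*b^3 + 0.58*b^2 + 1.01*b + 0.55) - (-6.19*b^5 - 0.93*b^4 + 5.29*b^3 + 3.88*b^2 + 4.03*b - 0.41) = 6.19*b^5 + 0.93*b^4 - 5.02*b^3 - 3.3*b^2 - 3.02*b + 0.96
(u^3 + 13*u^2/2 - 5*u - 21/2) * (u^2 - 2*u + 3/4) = u^5 + 9*u^4/2 - 69*u^3/4 + 35*u^2/8 + 69*u/4 - 63/8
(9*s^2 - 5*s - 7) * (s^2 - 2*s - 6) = 9*s^4 - 23*s^3 - 51*s^2 + 44*s + 42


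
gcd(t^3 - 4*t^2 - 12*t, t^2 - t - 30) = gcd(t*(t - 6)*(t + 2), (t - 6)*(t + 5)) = t - 6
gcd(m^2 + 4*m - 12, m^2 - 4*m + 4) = m - 2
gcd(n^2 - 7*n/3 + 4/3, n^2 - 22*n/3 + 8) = n - 4/3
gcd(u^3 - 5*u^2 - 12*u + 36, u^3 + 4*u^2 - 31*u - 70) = 1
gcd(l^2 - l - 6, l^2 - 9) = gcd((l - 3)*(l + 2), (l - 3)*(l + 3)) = l - 3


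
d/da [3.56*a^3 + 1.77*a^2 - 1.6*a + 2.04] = 10.68*a^2 + 3.54*a - 1.6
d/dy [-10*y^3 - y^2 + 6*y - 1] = -30*y^2 - 2*y + 6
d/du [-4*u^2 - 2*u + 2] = -8*u - 2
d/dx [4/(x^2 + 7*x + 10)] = 4*(-2*x - 7)/(x^2 + 7*x + 10)^2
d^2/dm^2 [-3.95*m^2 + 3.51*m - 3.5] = -7.90000000000000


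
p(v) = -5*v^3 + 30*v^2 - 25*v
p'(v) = -15*v^2 + 60*v - 25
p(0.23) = -4.22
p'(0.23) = -11.99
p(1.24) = 5.59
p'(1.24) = 26.34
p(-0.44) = 17.23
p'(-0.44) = -54.30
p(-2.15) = 242.12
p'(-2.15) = -223.34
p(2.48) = 46.25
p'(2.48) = 31.54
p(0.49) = -5.64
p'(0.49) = 0.80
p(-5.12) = 1585.52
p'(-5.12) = -725.42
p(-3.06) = 500.67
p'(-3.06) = -349.05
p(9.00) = -1440.00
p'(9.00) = -700.00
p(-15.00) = 24000.00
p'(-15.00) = -4300.00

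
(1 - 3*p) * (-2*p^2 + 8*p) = 6*p^3 - 26*p^2 + 8*p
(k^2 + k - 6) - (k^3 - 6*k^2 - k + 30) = -k^3 + 7*k^2 + 2*k - 36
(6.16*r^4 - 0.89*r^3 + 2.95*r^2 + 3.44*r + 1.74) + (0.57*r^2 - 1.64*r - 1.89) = 6.16*r^4 - 0.89*r^3 + 3.52*r^2 + 1.8*r - 0.15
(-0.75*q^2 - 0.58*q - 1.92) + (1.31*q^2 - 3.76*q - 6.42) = 0.56*q^2 - 4.34*q - 8.34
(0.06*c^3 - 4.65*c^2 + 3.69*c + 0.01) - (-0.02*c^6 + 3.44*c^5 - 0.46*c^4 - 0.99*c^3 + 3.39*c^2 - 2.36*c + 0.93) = 0.02*c^6 - 3.44*c^5 + 0.46*c^4 + 1.05*c^3 - 8.04*c^2 + 6.05*c - 0.92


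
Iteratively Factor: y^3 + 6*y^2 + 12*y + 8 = (y + 2)*(y^2 + 4*y + 4) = (y + 2)^2*(y + 2)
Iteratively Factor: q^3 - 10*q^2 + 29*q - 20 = (q - 1)*(q^2 - 9*q + 20) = (q - 5)*(q - 1)*(q - 4)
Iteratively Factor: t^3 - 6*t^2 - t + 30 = (t + 2)*(t^2 - 8*t + 15) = (t - 5)*(t + 2)*(t - 3)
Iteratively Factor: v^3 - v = (v - 1)*(v^2 + v) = (v - 1)*(v + 1)*(v)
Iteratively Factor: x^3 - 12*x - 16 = (x + 2)*(x^2 - 2*x - 8) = (x - 4)*(x + 2)*(x + 2)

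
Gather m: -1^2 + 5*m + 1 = 5*m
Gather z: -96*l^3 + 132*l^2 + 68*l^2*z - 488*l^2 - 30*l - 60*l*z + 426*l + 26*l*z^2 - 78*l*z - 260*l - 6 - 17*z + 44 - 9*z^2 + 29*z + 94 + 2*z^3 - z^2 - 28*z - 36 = -96*l^3 - 356*l^2 + 136*l + 2*z^3 + z^2*(26*l - 10) + z*(68*l^2 - 138*l - 16) + 96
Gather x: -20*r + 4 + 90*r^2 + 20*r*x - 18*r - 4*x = 90*r^2 - 38*r + x*(20*r - 4) + 4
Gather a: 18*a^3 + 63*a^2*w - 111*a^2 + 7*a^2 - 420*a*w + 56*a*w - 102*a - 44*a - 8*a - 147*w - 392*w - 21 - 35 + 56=18*a^3 + a^2*(63*w - 104) + a*(-364*w - 154) - 539*w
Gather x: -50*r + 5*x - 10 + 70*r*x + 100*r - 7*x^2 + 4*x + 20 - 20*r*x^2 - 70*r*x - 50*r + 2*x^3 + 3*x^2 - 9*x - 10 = 2*x^3 + x^2*(-20*r - 4)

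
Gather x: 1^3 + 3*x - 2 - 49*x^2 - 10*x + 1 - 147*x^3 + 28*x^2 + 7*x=-147*x^3 - 21*x^2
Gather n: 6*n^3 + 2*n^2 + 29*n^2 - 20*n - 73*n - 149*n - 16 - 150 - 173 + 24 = 6*n^3 + 31*n^2 - 242*n - 315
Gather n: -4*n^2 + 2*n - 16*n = -4*n^2 - 14*n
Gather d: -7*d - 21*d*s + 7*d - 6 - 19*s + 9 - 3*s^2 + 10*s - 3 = -21*d*s - 3*s^2 - 9*s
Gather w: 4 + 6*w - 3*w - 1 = 3*w + 3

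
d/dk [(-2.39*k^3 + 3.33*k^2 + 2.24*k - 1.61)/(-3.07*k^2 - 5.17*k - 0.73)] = (7.3373*k^4 + 24.7126*k^3 - 5.1052*k^2 - 14.7472*k - 9.9589)/(9.4249*k^4 + 31.7438*k^3 + 31.2111*k^2 + 7.5482*k + 0.5329)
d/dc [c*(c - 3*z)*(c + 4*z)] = 3*c^2 + 2*c*z - 12*z^2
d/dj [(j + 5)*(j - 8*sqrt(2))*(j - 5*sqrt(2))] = 3*j^2 - 26*sqrt(2)*j + 10*j - 65*sqrt(2) + 80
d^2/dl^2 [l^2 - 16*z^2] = 2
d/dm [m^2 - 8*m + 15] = 2*m - 8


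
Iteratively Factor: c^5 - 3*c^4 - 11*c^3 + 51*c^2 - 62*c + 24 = (c - 2)*(c^4 - c^3 - 13*c^2 + 25*c - 12) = (c - 2)*(c - 1)*(c^3 - 13*c + 12) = (c - 2)*(c - 1)*(c + 4)*(c^2 - 4*c + 3) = (c - 2)*(c - 1)^2*(c + 4)*(c - 3)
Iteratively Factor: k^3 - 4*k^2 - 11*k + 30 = (k - 5)*(k^2 + k - 6) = (k - 5)*(k + 3)*(k - 2)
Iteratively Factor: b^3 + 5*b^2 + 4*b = (b + 4)*(b^2 + b) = (b + 1)*(b + 4)*(b)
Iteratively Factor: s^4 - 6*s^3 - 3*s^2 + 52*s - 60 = (s - 2)*(s^3 - 4*s^2 - 11*s + 30) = (s - 5)*(s - 2)*(s^2 + s - 6) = (s - 5)*(s - 2)*(s + 3)*(s - 2)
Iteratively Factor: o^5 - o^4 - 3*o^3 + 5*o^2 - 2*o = (o - 1)*(o^4 - 3*o^2 + 2*o) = o*(o - 1)*(o^3 - 3*o + 2) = o*(o - 1)^2*(o^2 + o - 2) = o*(o - 1)^3*(o + 2)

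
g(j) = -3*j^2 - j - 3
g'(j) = -6*j - 1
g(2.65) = -26.72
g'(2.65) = -16.90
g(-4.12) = -49.80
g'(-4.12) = 23.72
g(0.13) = -3.18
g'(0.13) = -1.78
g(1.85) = -15.12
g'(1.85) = -12.10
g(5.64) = -104.07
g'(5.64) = -34.84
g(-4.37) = -55.92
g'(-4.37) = 25.22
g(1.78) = -14.29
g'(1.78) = -11.68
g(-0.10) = -2.93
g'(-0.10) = -0.40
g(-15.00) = -663.00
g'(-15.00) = 89.00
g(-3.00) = -27.00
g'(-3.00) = 17.00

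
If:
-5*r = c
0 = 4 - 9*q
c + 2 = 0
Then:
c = -2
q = 4/9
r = 2/5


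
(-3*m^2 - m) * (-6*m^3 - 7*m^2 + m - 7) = 18*m^5 + 27*m^4 + 4*m^3 + 20*m^2 + 7*m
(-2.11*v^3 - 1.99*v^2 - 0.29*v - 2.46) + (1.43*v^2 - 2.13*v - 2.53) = -2.11*v^3 - 0.56*v^2 - 2.42*v - 4.99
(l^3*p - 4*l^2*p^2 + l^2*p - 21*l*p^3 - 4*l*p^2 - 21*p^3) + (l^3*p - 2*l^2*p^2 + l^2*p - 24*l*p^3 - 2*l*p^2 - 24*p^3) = 2*l^3*p - 6*l^2*p^2 + 2*l^2*p - 45*l*p^3 - 6*l*p^2 - 45*p^3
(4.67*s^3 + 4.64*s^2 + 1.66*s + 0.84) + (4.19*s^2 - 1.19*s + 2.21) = 4.67*s^3 + 8.83*s^2 + 0.47*s + 3.05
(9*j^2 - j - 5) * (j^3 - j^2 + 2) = 9*j^5 - 10*j^4 - 4*j^3 + 23*j^2 - 2*j - 10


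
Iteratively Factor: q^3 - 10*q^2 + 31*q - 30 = (q - 3)*(q^2 - 7*q + 10) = (q - 5)*(q - 3)*(q - 2)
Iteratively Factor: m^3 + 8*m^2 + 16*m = (m + 4)*(m^2 + 4*m) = m*(m + 4)*(m + 4)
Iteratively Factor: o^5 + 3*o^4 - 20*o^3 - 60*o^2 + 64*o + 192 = (o + 3)*(o^4 - 20*o^2 + 64) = (o - 2)*(o + 3)*(o^3 + 2*o^2 - 16*o - 32) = (o - 4)*(o - 2)*(o + 3)*(o^2 + 6*o + 8) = (o - 4)*(o - 2)*(o + 2)*(o + 3)*(o + 4)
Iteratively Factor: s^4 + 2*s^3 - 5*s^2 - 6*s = (s + 3)*(s^3 - s^2 - 2*s) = (s - 2)*(s + 3)*(s^2 + s) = (s - 2)*(s + 1)*(s + 3)*(s)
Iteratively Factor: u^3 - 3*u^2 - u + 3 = (u - 3)*(u^2 - 1) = (u - 3)*(u + 1)*(u - 1)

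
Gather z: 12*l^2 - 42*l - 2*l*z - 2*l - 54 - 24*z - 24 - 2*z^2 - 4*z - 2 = 12*l^2 - 44*l - 2*z^2 + z*(-2*l - 28) - 80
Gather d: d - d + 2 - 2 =0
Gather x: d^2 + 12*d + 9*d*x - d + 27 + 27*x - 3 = d^2 + 11*d + x*(9*d + 27) + 24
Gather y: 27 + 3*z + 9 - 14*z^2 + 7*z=-14*z^2 + 10*z + 36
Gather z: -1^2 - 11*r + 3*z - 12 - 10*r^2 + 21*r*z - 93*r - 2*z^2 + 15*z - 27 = -10*r^2 - 104*r - 2*z^2 + z*(21*r + 18) - 40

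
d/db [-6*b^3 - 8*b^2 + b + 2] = -18*b^2 - 16*b + 1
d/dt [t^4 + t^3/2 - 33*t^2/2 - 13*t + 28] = 4*t^3 + 3*t^2/2 - 33*t - 13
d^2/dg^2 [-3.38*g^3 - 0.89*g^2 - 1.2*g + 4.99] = -20.28*g - 1.78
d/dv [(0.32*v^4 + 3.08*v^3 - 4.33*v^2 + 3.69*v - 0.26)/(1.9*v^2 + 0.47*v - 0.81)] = (1.216*v^5 + 6.3032*v^4 + 1.8584*v^3 - 16.5305*v^2 + 8.0026*v - 2.8667)/(3.61*v^4 + 1.786*v^3 - 2.8571*v^2 - 0.7614*v + 0.6561)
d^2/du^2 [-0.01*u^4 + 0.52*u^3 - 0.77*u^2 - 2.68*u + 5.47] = -0.12*u^2 + 3.12*u - 1.54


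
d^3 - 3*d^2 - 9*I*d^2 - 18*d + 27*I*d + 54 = (d - 3)*(d - 6*I)*(d - 3*I)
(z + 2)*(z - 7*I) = z^2 + 2*z - 7*I*z - 14*I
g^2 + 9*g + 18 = (g + 3)*(g + 6)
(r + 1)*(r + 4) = r^2 + 5*r + 4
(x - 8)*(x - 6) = x^2 - 14*x + 48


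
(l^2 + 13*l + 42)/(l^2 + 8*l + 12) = (l + 7)/(l + 2)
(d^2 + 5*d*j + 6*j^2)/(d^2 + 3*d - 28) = (d^2 + 5*d*j + 6*j^2)/(d^2 + 3*d - 28)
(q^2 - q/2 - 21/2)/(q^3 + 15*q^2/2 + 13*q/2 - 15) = (2*q^2 - q - 21)/(2*q^3 + 15*q^2 + 13*q - 30)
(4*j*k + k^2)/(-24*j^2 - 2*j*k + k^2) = -k/(6*j - k)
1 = 1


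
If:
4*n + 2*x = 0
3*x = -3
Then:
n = 1/2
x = -1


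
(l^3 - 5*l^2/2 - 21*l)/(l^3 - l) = (l^2 - 5*l/2 - 21)/(l^2 - 1)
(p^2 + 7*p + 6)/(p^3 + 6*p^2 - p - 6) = 1/(p - 1)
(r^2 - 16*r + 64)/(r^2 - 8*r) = (r - 8)/r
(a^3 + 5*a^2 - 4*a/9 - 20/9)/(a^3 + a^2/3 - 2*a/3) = (3*a^2 + 17*a + 10)/(3*a*(a + 1))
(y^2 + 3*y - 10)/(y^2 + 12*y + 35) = (y - 2)/(y + 7)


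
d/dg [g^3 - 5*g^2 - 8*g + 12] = 3*g^2 - 10*g - 8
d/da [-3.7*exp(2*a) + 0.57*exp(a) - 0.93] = (0.57 - 7.4*exp(a))*exp(a)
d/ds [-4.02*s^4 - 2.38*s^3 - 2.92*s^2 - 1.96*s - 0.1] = -16.08*s^3 - 7.14*s^2 - 5.84*s - 1.96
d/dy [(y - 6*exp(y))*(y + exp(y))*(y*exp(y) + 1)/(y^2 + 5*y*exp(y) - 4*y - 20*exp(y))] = (-(y - 6*exp(y))*(y + exp(y))*(y*exp(y) + 1)*(5*y*exp(y) + 2*y - 15*exp(y) - 4) + ((y + 1)*(y - 6*exp(y))*(y + exp(y))*exp(y) + (y - 6*exp(y))*(y*exp(y) + 1)*(exp(y) + 1) - (y + exp(y))*(y*exp(y) + 1)*(6*exp(y) - 1))*(y^2 + 5*y*exp(y) - 4*y - 20*exp(y)))/(y^2 + 5*y*exp(y) - 4*y - 20*exp(y))^2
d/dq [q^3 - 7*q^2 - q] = 3*q^2 - 14*q - 1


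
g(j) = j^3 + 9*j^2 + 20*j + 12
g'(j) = 3*j^2 + 18*j + 20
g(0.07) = 13.44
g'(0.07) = 21.27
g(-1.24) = -0.87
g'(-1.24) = 2.29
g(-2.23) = 1.07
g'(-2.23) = -5.22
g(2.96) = 175.99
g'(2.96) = 99.56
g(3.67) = 256.05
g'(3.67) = 126.47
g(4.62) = 395.11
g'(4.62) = 167.19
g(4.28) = 340.87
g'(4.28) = 152.00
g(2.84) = 164.30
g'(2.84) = 95.32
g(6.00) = 672.00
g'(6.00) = 236.00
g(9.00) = 1650.00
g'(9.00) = 425.00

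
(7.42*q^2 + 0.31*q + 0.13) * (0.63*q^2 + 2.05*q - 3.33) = 4.6746*q^4 + 15.4063*q^3 - 23.9912*q^2 - 0.7658*q - 0.4329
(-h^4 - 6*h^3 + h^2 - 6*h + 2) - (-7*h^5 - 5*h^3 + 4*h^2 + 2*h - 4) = 7*h^5 - h^4 - h^3 - 3*h^2 - 8*h + 6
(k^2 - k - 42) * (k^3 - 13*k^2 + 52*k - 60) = k^5 - 14*k^4 + 23*k^3 + 434*k^2 - 2124*k + 2520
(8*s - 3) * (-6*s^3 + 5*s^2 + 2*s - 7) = -48*s^4 + 58*s^3 + s^2 - 62*s + 21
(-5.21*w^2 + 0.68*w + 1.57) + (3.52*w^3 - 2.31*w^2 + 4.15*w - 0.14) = 3.52*w^3 - 7.52*w^2 + 4.83*w + 1.43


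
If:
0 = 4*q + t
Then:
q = -t/4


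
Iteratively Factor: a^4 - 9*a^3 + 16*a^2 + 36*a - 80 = (a + 2)*(a^3 - 11*a^2 + 38*a - 40) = (a - 2)*(a + 2)*(a^2 - 9*a + 20) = (a - 4)*(a - 2)*(a + 2)*(a - 5)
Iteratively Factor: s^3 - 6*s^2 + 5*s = (s - 5)*(s^2 - s) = (s - 5)*(s - 1)*(s)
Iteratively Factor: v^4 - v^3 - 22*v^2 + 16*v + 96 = (v + 2)*(v^3 - 3*v^2 - 16*v + 48) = (v - 4)*(v + 2)*(v^2 + v - 12) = (v - 4)*(v + 2)*(v + 4)*(v - 3)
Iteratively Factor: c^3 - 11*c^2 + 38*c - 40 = (c - 5)*(c^2 - 6*c + 8) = (c - 5)*(c - 2)*(c - 4)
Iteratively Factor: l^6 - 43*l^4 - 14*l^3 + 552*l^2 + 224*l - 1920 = (l + 3)*(l^5 - 3*l^4 - 34*l^3 + 88*l^2 + 288*l - 640) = (l - 4)*(l + 3)*(l^4 + l^3 - 30*l^2 - 32*l + 160) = (l - 4)*(l - 2)*(l + 3)*(l^3 + 3*l^2 - 24*l - 80) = (l - 4)*(l - 2)*(l + 3)*(l + 4)*(l^2 - l - 20) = (l - 5)*(l - 4)*(l - 2)*(l + 3)*(l + 4)*(l + 4)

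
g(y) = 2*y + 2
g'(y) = 2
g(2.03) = 6.06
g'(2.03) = 2.00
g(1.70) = 5.40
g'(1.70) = 2.00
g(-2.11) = -2.22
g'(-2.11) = 2.00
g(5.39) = 12.78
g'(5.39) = 2.00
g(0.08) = 2.16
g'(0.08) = 2.00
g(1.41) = 4.82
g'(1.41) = 2.00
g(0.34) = 2.68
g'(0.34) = 2.00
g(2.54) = 7.08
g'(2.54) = 2.00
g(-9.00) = -16.00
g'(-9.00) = 2.00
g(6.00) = 14.00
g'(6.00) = 2.00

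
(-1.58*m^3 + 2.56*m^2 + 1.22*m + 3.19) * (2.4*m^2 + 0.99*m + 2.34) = -3.792*m^5 + 4.5798*m^4 + 1.7652*m^3 + 14.8542*m^2 + 6.0129*m + 7.4646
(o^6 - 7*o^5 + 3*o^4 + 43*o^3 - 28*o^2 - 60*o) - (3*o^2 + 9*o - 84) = o^6 - 7*o^5 + 3*o^4 + 43*o^3 - 31*o^2 - 69*o + 84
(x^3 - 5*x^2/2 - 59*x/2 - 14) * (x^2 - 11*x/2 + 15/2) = x^5 - 8*x^4 - 33*x^3/4 + 259*x^2/2 - 577*x/4 - 105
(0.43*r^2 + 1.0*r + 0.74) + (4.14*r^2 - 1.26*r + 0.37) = 4.57*r^2 - 0.26*r + 1.11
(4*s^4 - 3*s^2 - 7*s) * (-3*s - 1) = -12*s^5 - 4*s^4 + 9*s^3 + 24*s^2 + 7*s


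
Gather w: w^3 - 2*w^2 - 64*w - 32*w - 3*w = w^3 - 2*w^2 - 99*w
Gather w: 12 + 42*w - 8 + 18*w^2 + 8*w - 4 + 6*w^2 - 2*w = 24*w^2 + 48*w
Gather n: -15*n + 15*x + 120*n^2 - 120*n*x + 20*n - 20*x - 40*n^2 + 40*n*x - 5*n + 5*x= 80*n^2 - 80*n*x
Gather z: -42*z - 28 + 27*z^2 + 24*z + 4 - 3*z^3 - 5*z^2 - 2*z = -3*z^3 + 22*z^2 - 20*z - 24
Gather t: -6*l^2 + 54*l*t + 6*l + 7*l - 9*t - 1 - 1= -6*l^2 + 13*l + t*(54*l - 9) - 2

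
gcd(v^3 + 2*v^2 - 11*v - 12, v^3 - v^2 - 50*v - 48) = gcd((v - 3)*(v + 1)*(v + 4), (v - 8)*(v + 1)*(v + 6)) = v + 1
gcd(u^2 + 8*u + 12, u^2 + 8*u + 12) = u^2 + 8*u + 12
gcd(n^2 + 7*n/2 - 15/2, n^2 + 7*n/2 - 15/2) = n^2 + 7*n/2 - 15/2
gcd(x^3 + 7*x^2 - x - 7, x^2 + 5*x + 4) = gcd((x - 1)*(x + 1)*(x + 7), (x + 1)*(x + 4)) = x + 1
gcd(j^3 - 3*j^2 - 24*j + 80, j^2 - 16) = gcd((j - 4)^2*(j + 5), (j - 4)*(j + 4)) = j - 4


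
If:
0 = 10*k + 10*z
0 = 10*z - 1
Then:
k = -1/10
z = 1/10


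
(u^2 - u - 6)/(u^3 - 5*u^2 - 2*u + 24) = 1/(u - 4)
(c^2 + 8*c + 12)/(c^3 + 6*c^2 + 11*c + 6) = (c + 6)/(c^2 + 4*c + 3)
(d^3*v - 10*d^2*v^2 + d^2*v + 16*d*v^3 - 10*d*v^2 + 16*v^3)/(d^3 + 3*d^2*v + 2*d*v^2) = v*(d^3 - 10*d^2*v + d^2 + 16*d*v^2 - 10*d*v + 16*v^2)/(d*(d^2 + 3*d*v + 2*v^2))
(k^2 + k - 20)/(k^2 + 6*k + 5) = (k - 4)/(k + 1)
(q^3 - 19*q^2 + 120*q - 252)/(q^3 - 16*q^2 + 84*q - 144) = (q - 7)/(q - 4)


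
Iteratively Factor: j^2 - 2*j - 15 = (j - 5)*(j + 3)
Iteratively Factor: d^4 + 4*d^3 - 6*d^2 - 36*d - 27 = (d - 3)*(d^3 + 7*d^2 + 15*d + 9) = (d - 3)*(d + 3)*(d^2 + 4*d + 3) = (d - 3)*(d + 3)^2*(d + 1)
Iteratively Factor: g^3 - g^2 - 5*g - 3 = (g + 1)*(g^2 - 2*g - 3) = (g + 1)^2*(g - 3)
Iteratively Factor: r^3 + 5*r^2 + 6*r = (r)*(r^2 + 5*r + 6) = r*(r + 3)*(r + 2)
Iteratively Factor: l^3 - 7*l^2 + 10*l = (l - 2)*(l^2 - 5*l) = (l - 5)*(l - 2)*(l)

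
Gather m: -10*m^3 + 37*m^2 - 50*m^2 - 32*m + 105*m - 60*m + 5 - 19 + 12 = -10*m^3 - 13*m^2 + 13*m - 2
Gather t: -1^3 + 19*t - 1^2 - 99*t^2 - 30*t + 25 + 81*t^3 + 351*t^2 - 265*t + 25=81*t^3 + 252*t^2 - 276*t + 48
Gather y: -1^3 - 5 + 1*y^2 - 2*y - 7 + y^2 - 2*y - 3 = 2*y^2 - 4*y - 16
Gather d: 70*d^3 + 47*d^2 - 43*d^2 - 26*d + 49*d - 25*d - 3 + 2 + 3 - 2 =70*d^3 + 4*d^2 - 2*d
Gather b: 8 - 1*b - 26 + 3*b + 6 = 2*b - 12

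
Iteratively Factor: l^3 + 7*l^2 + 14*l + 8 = (l + 4)*(l^2 + 3*l + 2) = (l + 1)*(l + 4)*(l + 2)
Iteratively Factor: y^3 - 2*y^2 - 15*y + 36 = (y - 3)*(y^2 + y - 12) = (y - 3)^2*(y + 4)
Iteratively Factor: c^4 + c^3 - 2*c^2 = (c + 2)*(c^3 - c^2) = (c - 1)*(c + 2)*(c^2) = c*(c - 1)*(c + 2)*(c)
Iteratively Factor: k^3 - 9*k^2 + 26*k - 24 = (k - 4)*(k^2 - 5*k + 6) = (k - 4)*(k - 2)*(k - 3)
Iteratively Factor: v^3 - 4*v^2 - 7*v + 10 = (v + 2)*(v^2 - 6*v + 5) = (v - 1)*(v + 2)*(v - 5)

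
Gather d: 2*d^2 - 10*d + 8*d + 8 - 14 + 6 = 2*d^2 - 2*d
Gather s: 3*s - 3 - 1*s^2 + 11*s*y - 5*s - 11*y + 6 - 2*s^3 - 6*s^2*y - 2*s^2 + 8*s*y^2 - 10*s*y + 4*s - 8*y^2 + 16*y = -2*s^3 + s^2*(-6*y - 3) + s*(8*y^2 + y + 2) - 8*y^2 + 5*y + 3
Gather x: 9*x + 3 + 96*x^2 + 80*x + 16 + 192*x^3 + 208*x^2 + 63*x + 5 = 192*x^3 + 304*x^2 + 152*x + 24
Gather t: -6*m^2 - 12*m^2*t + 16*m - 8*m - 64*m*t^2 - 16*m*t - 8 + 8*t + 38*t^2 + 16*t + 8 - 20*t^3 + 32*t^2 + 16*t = -6*m^2 + 8*m - 20*t^3 + t^2*(70 - 64*m) + t*(-12*m^2 - 16*m + 40)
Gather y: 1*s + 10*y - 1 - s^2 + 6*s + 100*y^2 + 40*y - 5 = -s^2 + 7*s + 100*y^2 + 50*y - 6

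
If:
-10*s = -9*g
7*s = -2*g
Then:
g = 0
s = 0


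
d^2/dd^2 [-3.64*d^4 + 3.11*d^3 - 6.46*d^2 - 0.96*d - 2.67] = -43.68*d^2 + 18.66*d - 12.92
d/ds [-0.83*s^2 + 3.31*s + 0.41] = 3.31 - 1.66*s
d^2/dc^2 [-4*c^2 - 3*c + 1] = -8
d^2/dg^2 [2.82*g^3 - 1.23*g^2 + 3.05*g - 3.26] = 16.92*g - 2.46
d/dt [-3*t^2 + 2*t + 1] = 2 - 6*t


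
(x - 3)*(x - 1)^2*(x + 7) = x^4 + 2*x^3 - 28*x^2 + 46*x - 21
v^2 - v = v*(v - 1)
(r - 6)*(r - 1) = r^2 - 7*r + 6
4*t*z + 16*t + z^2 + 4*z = (4*t + z)*(z + 4)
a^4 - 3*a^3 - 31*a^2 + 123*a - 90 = (a - 5)*(a - 3)*(a - 1)*(a + 6)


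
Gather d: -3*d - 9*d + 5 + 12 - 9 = 8 - 12*d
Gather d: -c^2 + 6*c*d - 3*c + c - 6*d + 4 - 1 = -c^2 - 2*c + d*(6*c - 6) + 3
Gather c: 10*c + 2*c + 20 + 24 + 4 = 12*c + 48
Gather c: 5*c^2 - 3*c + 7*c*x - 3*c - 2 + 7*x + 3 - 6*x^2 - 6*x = 5*c^2 + c*(7*x - 6) - 6*x^2 + x + 1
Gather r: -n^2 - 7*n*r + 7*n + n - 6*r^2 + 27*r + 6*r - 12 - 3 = -n^2 + 8*n - 6*r^2 + r*(33 - 7*n) - 15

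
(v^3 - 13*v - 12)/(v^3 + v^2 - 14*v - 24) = (v + 1)/(v + 2)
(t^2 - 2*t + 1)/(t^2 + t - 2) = (t - 1)/(t + 2)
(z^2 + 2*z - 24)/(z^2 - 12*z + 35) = (z^2 + 2*z - 24)/(z^2 - 12*z + 35)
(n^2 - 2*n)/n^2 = (n - 2)/n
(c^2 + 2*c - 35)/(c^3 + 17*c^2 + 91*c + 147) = (c - 5)/(c^2 + 10*c + 21)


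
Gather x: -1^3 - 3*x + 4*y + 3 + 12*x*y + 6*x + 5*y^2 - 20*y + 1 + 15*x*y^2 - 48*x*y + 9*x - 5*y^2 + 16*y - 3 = x*(15*y^2 - 36*y + 12)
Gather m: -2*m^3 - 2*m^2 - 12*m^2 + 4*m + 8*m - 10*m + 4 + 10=-2*m^3 - 14*m^2 + 2*m + 14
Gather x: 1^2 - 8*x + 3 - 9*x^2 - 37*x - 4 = -9*x^2 - 45*x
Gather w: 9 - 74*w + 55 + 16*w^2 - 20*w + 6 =16*w^2 - 94*w + 70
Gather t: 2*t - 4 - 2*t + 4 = 0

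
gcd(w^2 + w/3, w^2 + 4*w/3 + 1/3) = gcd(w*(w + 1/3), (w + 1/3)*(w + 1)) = w + 1/3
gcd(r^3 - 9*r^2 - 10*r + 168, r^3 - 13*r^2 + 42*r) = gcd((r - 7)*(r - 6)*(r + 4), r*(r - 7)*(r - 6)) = r^2 - 13*r + 42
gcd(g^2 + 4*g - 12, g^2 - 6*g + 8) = g - 2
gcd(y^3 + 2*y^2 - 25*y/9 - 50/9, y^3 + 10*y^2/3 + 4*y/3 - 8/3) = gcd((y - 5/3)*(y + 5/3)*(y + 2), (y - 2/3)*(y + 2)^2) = y + 2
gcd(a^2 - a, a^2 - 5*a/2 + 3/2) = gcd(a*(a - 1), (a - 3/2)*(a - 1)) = a - 1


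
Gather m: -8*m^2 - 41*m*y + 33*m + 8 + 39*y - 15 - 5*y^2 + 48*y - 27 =-8*m^2 + m*(33 - 41*y) - 5*y^2 + 87*y - 34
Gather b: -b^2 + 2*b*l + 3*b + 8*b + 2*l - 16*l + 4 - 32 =-b^2 + b*(2*l + 11) - 14*l - 28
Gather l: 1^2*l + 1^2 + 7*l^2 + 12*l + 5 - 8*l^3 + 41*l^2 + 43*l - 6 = -8*l^3 + 48*l^2 + 56*l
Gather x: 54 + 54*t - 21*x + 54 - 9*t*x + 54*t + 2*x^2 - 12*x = 108*t + 2*x^2 + x*(-9*t - 33) + 108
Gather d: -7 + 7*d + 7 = 7*d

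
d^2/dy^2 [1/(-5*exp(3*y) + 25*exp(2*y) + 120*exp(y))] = (2*(-3*exp(2*y) + 10*exp(y) + 24)^2 + (-exp(2*y) + 5*exp(y) + 24)*(9*exp(2*y) - 20*exp(y) - 24))*exp(-y)/(5*(-exp(2*y) + 5*exp(y) + 24)^3)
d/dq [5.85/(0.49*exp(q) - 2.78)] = -2.8665*exp(q)/(0.49*exp(q) - 2.78)^2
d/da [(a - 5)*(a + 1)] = 2*a - 4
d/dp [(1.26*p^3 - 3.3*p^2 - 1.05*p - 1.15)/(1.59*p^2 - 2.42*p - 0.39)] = (2.0034*p^4 - 6.0984*p^3 + 8.1813*p^2 + 6.231*p - 2.3735)/(2.5281*p^4 - 7.6956*p^3 + 4.6162*p^2 + 1.8876*p + 0.1521)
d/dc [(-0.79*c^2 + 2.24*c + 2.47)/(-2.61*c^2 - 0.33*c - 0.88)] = (6.1071*c^2 + 14.2838*c - 1.1561)/(6.8121*c^4 + 1.7226*c^3 + 4.7025*c^2 + 0.5808*c + 0.7744)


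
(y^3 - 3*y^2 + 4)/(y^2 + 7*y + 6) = (y^2 - 4*y + 4)/(y + 6)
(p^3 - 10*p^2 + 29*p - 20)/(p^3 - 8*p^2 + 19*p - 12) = (p - 5)/(p - 3)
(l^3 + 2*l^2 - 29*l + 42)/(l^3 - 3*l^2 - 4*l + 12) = (l + 7)/(l + 2)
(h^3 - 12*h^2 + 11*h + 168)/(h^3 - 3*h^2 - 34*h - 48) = (h - 7)/(h + 2)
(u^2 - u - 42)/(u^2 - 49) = (u + 6)/(u + 7)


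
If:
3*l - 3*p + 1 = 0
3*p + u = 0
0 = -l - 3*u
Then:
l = -3/8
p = -1/24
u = 1/8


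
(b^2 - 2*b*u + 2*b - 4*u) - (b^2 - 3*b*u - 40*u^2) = b*u + 2*b + 40*u^2 - 4*u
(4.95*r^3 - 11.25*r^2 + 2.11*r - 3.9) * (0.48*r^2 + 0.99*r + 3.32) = 2.376*r^5 - 0.499499999999999*r^4 + 6.3093*r^3 - 37.1331*r^2 + 3.1442*r - 12.948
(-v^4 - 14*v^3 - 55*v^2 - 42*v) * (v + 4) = -v^5 - 18*v^4 - 111*v^3 - 262*v^2 - 168*v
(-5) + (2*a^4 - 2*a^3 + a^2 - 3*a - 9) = 2*a^4 - 2*a^3 + a^2 - 3*a - 14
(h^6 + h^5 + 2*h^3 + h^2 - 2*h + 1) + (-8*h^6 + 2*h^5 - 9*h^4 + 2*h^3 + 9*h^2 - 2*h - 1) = -7*h^6 + 3*h^5 - 9*h^4 + 4*h^3 + 10*h^2 - 4*h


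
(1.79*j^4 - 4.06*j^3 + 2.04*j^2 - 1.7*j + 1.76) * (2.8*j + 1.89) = 5.012*j^5 - 7.9849*j^4 - 1.9614*j^3 - 0.9044*j^2 + 1.715*j + 3.3264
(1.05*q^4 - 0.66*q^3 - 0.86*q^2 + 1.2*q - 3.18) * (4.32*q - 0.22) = 4.536*q^5 - 3.0822*q^4 - 3.57*q^3 + 5.3732*q^2 - 14.0016*q + 0.6996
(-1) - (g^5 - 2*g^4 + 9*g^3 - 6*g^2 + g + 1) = -g^5 + 2*g^4 - 9*g^3 + 6*g^2 - g - 2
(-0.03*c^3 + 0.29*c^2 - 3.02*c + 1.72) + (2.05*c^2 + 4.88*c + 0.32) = -0.03*c^3 + 2.34*c^2 + 1.86*c + 2.04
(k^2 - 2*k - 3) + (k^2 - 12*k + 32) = 2*k^2 - 14*k + 29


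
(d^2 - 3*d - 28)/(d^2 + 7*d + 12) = (d - 7)/(d + 3)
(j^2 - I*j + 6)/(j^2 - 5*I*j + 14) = (j - 3*I)/(j - 7*I)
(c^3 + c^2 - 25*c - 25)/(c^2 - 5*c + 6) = (c^3 + c^2 - 25*c - 25)/(c^2 - 5*c + 6)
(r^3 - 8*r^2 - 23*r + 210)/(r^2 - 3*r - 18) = (r^2 - 2*r - 35)/(r + 3)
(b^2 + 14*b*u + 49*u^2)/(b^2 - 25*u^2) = (b^2 + 14*b*u + 49*u^2)/(b^2 - 25*u^2)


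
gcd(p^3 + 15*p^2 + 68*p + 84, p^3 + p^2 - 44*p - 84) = p^2 + 8*p + 12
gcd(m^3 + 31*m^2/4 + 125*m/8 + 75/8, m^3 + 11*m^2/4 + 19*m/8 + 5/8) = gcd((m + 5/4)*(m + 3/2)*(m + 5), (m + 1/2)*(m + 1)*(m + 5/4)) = m + 5/4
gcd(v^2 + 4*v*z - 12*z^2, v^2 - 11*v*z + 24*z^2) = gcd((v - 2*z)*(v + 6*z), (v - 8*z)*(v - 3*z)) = 1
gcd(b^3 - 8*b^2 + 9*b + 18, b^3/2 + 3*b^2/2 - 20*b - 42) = b - 6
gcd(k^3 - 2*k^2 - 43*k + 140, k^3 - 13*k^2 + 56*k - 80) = k^2 - 9*k + 20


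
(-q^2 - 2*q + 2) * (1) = -q^2 - 2*q + 2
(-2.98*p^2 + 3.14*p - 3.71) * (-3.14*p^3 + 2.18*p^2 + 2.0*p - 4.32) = 9.3572*p^5 - 16.356*p^4 + 12.5346*p^3 + 11.0658*p^2 - 20.9848*p + 16.0272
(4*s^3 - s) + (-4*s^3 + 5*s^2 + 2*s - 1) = 5*s^2 + s - 1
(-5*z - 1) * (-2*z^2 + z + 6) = 10*z^3 - 3*z^2 - 31*z - 6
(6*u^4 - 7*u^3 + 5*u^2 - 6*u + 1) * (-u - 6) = -6*u^5 - 29*u^4 + 37*u^3 - 24*u^2 + 35*u - 6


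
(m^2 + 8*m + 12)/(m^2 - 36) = (m + 2)/(m - 6)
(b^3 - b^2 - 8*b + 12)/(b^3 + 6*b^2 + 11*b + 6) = (b^2 - 4*b + 4)/(b^2 + 3*b + 2)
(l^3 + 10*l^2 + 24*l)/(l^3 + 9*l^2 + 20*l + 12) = l*(l + 4)/(l^2 + 3*l + 2)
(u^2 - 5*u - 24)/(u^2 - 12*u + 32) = (u + 3)/(u - 4)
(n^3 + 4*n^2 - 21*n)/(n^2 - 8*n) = (n^2 + 4*n - 21)/(n - 8)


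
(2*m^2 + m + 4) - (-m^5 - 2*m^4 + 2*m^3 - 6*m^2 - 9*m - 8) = m^5 + 2*m^4 - 2*m^3 + 8*m^2 + 10*m + 12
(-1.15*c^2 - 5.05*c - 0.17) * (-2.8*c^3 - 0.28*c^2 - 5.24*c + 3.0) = 3.22*c^5 + 14.462*c^4 + 7.916*c^3 + 23.0596*c^2 - 14.2592*c - 0.51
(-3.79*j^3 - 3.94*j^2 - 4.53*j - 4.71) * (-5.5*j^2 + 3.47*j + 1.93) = 20.845*j^5 + 8.5187*j^4 + 3.9285*j^3 + 2.5817*j^2 - 25.0866*j - 9.0903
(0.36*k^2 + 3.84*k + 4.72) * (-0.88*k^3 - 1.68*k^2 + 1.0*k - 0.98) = -0.3168*k^5 - 3.984*k^4 - 10.2448*k^3 - 4.4424*k^2 + 0.9568*k - 4.6256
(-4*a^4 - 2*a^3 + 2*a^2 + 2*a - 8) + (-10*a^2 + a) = -4*a^4 - 2*a^3 - 8*a^2 + 3*a - 8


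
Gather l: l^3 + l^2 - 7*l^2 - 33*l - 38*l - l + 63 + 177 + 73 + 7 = l^3 - 6*l^2 - 72*l + 320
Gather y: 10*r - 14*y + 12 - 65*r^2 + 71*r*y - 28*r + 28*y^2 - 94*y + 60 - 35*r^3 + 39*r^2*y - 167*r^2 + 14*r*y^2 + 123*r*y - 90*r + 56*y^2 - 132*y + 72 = -35*r^3 - 232*r^2 - 108*r + y^2*(14*r + 84) + y*(39*r^2 + 194*r - 240) + 144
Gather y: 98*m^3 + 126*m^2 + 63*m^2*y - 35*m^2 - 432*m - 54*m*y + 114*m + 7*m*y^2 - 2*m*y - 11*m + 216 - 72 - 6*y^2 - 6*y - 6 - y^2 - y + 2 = 98*m^3 + 91*m^2 - 329*m + y^2*(7*m - 7) + y*(63*m^2 - 56*m - 7) + 140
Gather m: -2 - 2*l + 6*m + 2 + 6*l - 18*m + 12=4*l - 12*m + 12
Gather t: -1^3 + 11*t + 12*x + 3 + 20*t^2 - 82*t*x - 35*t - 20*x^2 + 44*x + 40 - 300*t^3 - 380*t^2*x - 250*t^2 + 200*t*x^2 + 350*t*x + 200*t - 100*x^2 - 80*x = -300*t^3 + t^2*(-380*x - 230) + t*(200*x^2 + 268*x + 176) - 120*x^2 - 24*x + 42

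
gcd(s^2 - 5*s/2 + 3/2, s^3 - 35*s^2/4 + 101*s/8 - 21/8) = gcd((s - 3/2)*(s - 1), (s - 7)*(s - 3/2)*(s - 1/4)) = s - 3/2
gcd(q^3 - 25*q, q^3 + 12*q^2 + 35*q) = q^2 + 5*q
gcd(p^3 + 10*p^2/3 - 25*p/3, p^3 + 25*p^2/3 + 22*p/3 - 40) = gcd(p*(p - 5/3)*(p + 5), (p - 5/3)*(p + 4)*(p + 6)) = p - 5/3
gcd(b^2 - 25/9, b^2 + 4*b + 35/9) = b + 5/3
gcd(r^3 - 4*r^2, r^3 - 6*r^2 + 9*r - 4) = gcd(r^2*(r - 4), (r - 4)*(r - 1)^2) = r - 4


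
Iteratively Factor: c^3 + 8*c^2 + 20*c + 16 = (c + 4)*(c^2 + 4*c + 4) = (c + 2)*(c + 4)*(c + 2)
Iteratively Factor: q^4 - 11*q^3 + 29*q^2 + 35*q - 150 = (q - 5)*(q^3 - 6*q^2 - q + 30) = (q - 5)*(q - 3)*(q^2 - 3*q - 10) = (q - 5)^2*(q - 3)*(q + 2)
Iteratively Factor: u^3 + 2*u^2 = (u + 2)*(u^2) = u*(u + 2)*(u)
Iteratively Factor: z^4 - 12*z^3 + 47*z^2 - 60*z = (z - 5)*(z^3 - 7*z^2 + 12*z) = z*(z - 5)*(z^2 - 7*z + 12) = z*(z - 5)*(z - 4)*(z - 3)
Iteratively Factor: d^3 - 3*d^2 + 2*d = (d - 1)*(d^2 - 2*d) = d*(d - 1)*(d - 2)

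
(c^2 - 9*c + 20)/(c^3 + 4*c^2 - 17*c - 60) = (c - 5)/(c^2 + 8*c + 15)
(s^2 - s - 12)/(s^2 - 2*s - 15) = (s - 4)/(s - 5)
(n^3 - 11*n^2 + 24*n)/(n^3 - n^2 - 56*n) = (n - 3)/(n + 7)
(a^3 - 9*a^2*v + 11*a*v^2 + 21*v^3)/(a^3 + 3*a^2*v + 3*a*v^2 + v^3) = (a^2 - 10*a*v + 21*v^2)/(a^2 + 2*a*v + v^2)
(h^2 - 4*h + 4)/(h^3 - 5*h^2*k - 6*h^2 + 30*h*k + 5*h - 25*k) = (h^2 - 4*h + 4)/(h^3 - 5*h^2*k - 6*h^2 + 30*h*k + 5*h - 25*k)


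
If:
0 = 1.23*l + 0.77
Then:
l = -0.63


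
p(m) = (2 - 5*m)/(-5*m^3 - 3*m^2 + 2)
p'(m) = (2 - 5*m)*(15*m^2 + 6*m)/(-5*m^3 - 3*m^2 + 2)^2 - 5/(-5*m^3 - 3*m^2 + 2) = (25*m^3 + 15*m^2 - 3*m*(5*m - 2)*(5*m + 2) - 10)/(5*m^3 + 3*m^2 - 2)^2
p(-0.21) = 1.59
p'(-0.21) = -3.11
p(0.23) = 0.48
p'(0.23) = -2.23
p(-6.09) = 0.03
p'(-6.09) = 0.01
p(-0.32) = 1.94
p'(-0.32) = -3.09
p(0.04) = 0.90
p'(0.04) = -2.39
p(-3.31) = 0.12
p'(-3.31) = 0.09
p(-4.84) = 0.05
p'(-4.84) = 0.02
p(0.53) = -1.57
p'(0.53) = -40.30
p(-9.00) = 0.01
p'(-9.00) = 0.00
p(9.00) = 0.01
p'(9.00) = 0.00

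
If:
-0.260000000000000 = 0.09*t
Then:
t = -2.89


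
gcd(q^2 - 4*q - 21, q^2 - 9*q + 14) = q - 7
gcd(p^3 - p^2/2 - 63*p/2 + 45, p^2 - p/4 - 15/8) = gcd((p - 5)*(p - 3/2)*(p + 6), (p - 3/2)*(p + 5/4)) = p - 3/2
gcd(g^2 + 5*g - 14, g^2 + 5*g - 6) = 1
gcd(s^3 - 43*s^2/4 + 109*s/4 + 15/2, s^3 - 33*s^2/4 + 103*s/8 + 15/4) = s^2 - 23*s/4 - 3/2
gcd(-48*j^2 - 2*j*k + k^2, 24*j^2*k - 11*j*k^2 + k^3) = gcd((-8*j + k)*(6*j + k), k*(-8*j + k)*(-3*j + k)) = 8*j - k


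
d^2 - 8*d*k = d*(d - 8*k)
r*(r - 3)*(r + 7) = r^3 + 4*r^2 - 21*r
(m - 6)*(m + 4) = m^2 - 2*m - 24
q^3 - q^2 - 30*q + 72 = (q - 4)*(q - 3)*(q + 6)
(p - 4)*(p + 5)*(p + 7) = p^3 + 8*p^2 - 13*p - 140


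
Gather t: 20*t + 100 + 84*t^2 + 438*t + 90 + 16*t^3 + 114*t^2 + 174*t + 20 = 16*t^3 + 198*t^2 + 632*t + 210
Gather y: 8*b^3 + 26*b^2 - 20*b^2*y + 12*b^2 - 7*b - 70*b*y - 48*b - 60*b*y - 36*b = 8*b^3 + 38*b^2 - 91*b + y*(-20*b^2 - 130*b)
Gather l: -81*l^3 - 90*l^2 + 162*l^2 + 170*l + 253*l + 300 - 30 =-81*l^3 + 72*l^2 + 423*l + 270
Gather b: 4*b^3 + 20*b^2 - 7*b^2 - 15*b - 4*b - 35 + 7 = 4*b^3 + 13*b^2 - 19*b - 28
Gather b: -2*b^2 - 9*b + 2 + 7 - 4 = -2*b^2 - 9*b + 5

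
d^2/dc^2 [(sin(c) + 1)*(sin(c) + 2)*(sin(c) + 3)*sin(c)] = -16*sin(c)^4 - 54*sin(c)^3 - 32*sin(c)^2 + 30*sin(c) + 22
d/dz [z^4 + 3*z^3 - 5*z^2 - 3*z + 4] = 4*z^3 + 9*z^2 - 10*z - 3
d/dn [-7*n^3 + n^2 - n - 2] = -21*n^2 + 2*n - 1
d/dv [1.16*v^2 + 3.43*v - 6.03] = 2.32*v + 3.43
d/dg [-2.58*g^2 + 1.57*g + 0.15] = 1.57 - 5.16*g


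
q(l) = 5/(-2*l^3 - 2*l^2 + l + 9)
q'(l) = 5*(6*l^2 + 4*l - 1)/(-2*l^3 - 2*l^2 + l + 9)^2 = 5*(6*l^2 + 4*l - 1)/(2*l^3 + 2*l^2 - l - 9)^2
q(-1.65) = 0.46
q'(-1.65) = 0.37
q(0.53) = 0.58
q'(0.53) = 0.19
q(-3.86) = 0.06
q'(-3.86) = 0.04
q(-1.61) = 0.47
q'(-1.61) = 0.36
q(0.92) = 0.75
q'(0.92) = 0.87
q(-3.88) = 0.05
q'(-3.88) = 0.04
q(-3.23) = 0.10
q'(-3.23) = 0.09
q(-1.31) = 0.57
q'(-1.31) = 0.26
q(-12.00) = 0.00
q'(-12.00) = 0.00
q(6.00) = -0.01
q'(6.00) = 0.00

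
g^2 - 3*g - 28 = (g - 7)*(g + 4)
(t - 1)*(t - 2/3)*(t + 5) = t^3 + 10*t^2/3 - 23*t/3 + 10/3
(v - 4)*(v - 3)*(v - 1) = v^3 - 8*v^2 + 19*v - 12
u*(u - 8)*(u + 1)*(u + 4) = u^4 - 3*u^3 - 36*u^2 - 32*u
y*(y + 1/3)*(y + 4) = y^3 + 13*y^2/3 + 4*y/3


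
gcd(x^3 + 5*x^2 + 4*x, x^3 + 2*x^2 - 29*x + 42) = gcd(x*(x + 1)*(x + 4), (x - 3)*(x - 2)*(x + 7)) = 1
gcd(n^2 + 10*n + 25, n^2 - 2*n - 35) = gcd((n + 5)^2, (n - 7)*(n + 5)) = n + 5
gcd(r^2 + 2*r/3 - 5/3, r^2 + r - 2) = r - 1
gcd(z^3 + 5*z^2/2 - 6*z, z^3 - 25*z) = z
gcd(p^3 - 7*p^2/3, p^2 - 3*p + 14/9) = p - 7/3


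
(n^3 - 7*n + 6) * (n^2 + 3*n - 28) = n^5 + 3*n^4 - 35*n^3 - 15*n^2 + 214*n - 168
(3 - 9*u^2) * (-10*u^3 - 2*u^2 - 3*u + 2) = 90*u^5 + 18*u^4 - 3*u^3 - 24*u^2 - 9*u + 6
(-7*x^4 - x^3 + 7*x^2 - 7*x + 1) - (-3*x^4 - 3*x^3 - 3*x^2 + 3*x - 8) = -4*x^4 + 2*x^3 + 10*x^2 - 10*x + 9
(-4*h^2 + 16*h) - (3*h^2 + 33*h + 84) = -7*h^2 - 17*h - 84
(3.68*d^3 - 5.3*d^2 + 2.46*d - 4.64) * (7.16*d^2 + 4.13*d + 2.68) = 26.3488*d^5 - 22.7496*d^4 + 5.587*d^3 - 37.2666*d^2 - 12.5704*d - 12.4352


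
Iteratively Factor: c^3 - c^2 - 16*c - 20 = (c - 5)*(c^2 + 4*c + 4) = (c - 5)*(c + 2)*(c + 2)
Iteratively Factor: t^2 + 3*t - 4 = (t - 1)*(t + 4)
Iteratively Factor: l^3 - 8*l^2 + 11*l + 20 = (l - 5)*(l^2 - 3*l - 4) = (l - 5)*(l + 1)*(l - 4)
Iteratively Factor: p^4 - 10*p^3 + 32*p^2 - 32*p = (p - 2)*(p^3 - 8*p^2 + 16*p) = p*(p - 2)*(p^2 - 8*p + 16) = p*(p - 4)*(p - 2)*(p - 4)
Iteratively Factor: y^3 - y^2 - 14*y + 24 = (y - 3)*(y^2 + 2*y - 8) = (y - 3)*(y - 2)*(y + 4)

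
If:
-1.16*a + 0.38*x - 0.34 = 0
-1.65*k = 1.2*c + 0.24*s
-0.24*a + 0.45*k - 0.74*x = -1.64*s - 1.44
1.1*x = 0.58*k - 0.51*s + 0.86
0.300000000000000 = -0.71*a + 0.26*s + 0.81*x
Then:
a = -0.18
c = 1.72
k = -1.19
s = -0.42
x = 0.35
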